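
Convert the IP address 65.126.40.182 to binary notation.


65 = 01000001
126 = 01111110
40 = 00101000
182 = 10110110
Binary: 01000001.01111110.00101000.10110110


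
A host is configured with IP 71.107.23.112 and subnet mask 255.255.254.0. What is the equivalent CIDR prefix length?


Binary: 11111111.11111111.11111110.00000000
Count leading 1s
Prefix: /23


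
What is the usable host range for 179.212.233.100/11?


Network: 179.192.0.0
Broadcast: 179.223.255.255
First usable = network + 1
Last usable = broadcast - 1
Range: 179.192.0.1 to 179.223.255.254


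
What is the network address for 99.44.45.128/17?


IP:   01100011.00101100.00101101.10000000
Mask: 11111111.11111111.10000000.00000000
AND operation:
Net:  01100011.00101100.00000000.00000000
Network: 99.44.0.0/17


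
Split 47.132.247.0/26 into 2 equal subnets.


New prefix = 26 + 1 = 27
Each subnet has 32 addresses
  47.132.247.0/27
  47.132.247.32/27
Subnets: 47.132.247.0/27, 47.132.247.32/27


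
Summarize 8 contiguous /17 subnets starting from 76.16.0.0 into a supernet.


Original prefix: /17
Number of subnets: 8 = 2^3
New prefix = 17 - 3 = 14
Supernet: 76.16.0.0/14


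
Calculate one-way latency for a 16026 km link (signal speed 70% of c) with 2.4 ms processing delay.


Speed = 0.7 * 3e5 km/s = 210000 km/s
Propagation delay = 16026 / 210000 = 0.0763 s = 76.3143 ms
Processing delay = 2.4 ms
Total one-way latency = 78.7143 ms


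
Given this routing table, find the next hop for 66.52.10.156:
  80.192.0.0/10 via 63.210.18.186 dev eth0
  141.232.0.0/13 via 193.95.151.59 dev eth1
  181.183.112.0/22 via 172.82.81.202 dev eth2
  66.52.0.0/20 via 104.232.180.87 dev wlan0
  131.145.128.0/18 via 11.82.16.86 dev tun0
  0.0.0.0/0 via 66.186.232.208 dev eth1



Longest prefix match for 66.52.10.156:
  /10 80.192.0.0: no
  /13 141.232.0.0: no
  /22 181.183.112.0: no
  /20 66.52.0.0: MATCH
  /18 131.145.128.0: no
  /0 0.0.0.0: MATCH
Selected: next-hop 104.232.180.87 via wlan0 (matched /20)


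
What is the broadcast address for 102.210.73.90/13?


Network: 102.208.0.0/13
Host bits = 19
Set all host bits to 1:
Broadcast: 102.215.255.255


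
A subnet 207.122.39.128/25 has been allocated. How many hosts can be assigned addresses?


Host bits = 32 - 25 = 7
Total addresses = 2^7 = 128
Usable = total - 2 (network and broadcast)
Usable hosts: 126


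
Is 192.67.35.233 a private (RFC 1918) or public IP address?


RFC 1918 private ranges:
  10.0.0.0/8 (10.0.0.0 - 10.255.255.255)
  172.16.0.0/12 (172.16.0.0 - 172.31.255.255)
  192.168.0.0/16 (192.168.0.0 - 192.168.255.255)
Public (not in any RFC 1918 range)


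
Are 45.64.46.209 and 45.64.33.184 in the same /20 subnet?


Mask: 255.255.240.0
45.64.46.209 AND mask = 45.64.32.0
45.64.33.184 AND mask = 45.64.32.0
Yes, same subnet (45.64.32.0)


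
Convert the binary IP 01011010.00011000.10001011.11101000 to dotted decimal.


01011010 = 90
00011000 = 24
10001011 = 139
11101000 = 232
IP: 90.24.139.232


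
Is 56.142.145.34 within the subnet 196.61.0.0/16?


Subnet network: 196.61.0.0
Test IP AND mask: 56.142.0.0
No, 56.142.145.34 is not in 196.61.0.0/16


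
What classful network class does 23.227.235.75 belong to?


First octet: 23
Binary: 00010111
0xxxxxxx -> Class A (1-126)
Class A, default mask 255.0.0.0 (/8)


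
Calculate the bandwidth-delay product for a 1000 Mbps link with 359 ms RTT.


BDP = bandwidth * RTT
= 1000 Mbps * 359 ms
= 1000 * 1e6 * 359 / 1000 bits
= 359000000 bits
= 44875000 bytes
= 43823.2422 KB
BDP = 359000000 bits (44875000 bytes)


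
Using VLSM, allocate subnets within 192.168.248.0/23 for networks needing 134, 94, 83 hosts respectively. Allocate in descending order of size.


134 hosts -> /24 (254 usable): 192.168.248.0/24
94 hosts -> /25 (126 usable): 192.168.249.0/25
83 hosts -> /25 (126 usable): 192.168.249.128/25
Allocation: 192.168.248.0/24 (134 hosts, 254 usable); 192.168.249.0/25 (94 hosts, 126 usable); 192.168.249.128/25 (83 hosts, 126 usable)


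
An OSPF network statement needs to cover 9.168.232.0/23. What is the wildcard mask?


Subnet mask: 255.255.254.0
Wildcard = 255.255.255.255 - subnet mask
255 - 255 = 0
255 - 255 = 0
255 - 254 = 1
255 - 0 = 255
Wildcard: 0.0.1.255


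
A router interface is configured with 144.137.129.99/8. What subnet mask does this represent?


/8 means 8 network bits, 24 host bits
Binary: 11111111000000000000000000000000
Mask: 255.0.0.0


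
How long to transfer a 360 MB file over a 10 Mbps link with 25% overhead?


Effective throughput = 10 * (1 - 25/100) = 7.5 Mbps
File size in Mb = 360 * 8 = 2880 Mb
Time = 2880 / 7.5
Time = 384 seconds


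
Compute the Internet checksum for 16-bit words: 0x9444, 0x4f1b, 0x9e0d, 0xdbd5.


Sum all words (with carry folding):
+ 0x9444 = 0x9444
+ 0x4f1b = 0xe35f
+ 0x9e0d = 0x816d
+ 0xdbd5 = 0x5d43
One's complement: ~0x5d43
Checksum = 0xa2bc


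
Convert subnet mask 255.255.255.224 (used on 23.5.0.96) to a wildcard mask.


Subnet mask: 255.255.255.224
Wildcard = 255.255.255.255 - subnet mask
255 - 255 = 0
255 - 255 = 0
255 - 255 = 0
255 - 224 = 31
Wildcard: 0.0.0.31


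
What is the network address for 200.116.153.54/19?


IP:   11001000.01110100.10011001.00110110
Mask: 11111111.11111111.11100000.00000000
AND operation:
Net:  11001000.01110100.10000000.00000000
Network: 200.116.128.0/19


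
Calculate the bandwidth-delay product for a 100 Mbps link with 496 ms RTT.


BDP = bandwidth * RTT
= 100 Mbps * 496 ms
= 100 * 1e6 * 496 / 1000 bits
= 49600000 bits
= 6200000 bytes
= 6054.6875 KB
BDP = 49600000 bits (6200000 bytes)


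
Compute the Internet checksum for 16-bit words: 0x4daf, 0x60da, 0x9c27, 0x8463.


Sum all words (with carry folding):
+ 0x4daf = 0x4daf
+ 0x60da = 0xae89
+ 0x9c27 = 0x4ab1
+ 0x8463 = 0xcf14
One's complement: ~0xcf14
Checksum = 0x30eb


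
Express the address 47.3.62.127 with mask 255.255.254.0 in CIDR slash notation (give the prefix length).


Binary: 11111111.11111111.11111110.00000000
Count leading 1s
Prefix: /23


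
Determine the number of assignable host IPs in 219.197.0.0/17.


Host bits = 32 - 17 = 15
Total addresses = 2^15 = 32768
Usable = total - 2 (network and broadcast)
Usable hosts: 32766


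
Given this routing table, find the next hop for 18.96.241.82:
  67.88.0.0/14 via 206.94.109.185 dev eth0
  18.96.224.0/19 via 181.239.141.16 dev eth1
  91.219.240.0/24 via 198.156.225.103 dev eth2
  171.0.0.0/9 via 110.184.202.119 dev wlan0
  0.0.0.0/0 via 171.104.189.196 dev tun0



Longest prefix match for 18.96.241.82:
  /14 67.88.0.0: no
  /19 18.96.224.0: MATCH
  /24 91.219.240.0: no
  /9 171.0.0.0: no
  /0 0.0.0.0: MATCH
Selected: next-hop 181.239.141.16 via eth1 (matched /19)


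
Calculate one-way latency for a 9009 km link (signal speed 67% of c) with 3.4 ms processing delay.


Speed = 0.67 * 3e5 km/s = 201000 km/s
Propagation delay = 9009 / 201000 = 0.0448 s = 44.8209 ms
Processing delay = 3.4 ms
Total one-way latency = 48.2209 ms


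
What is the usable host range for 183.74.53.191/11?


Network: 183.64.0.0
Broadcast: 183.95.255.255
First usable = network + 1
Last usable = broadcast - 1
Range: 183.64.0.1 to 183.95.255.254


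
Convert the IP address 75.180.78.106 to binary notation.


75 = 01001011
180 = 10110100
78 = 01001110
106 = 01101010
Binary: 01001011.10110100.01001110.01101010


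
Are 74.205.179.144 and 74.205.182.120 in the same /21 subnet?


Mask: 255.255.248.0
74.205.179.144 AND mask = 74.205.176.0
74.205.182.120 AND mask = 74.205.176.0
Yes, same subnet (74.205.176.0)


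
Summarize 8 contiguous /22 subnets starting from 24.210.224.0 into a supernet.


Original prefix: /22
Number of subnets: 8 = 2^3
New prefix = 22 - 3 = 19
Supernet: 24.210.224.0/19


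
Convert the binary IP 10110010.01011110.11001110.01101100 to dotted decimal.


10110010 = 178
01011110 = 94
11001110 = 206
01101100 = 108
IP: 178.94.206.108


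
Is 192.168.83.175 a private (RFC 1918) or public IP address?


RFC 1918 private ranges:
  10.0.0.0/8 (10.0.0.0 - 10.255.255.255)
  172.16.0.0/12 (172.16.0.0 - 172.31.255.255)
  192.168.0.0/16 (192.168.0.0 - 192.168.255.255)
Private (in 192.168.0.0/16)


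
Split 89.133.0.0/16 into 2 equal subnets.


New prefix = 16 + 1 = 17
Each subnet has 32768 addresses
  89.133.0.0/17
  89.133.128.0/17
Subnets: 89.133.0.0/17, 89.133.128.0/17


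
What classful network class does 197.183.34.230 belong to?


First octet: 197
Binary: 11000101
110xxxxx -> Class C (192-223)
Class C, default mask 255.255.255.0 (/24)


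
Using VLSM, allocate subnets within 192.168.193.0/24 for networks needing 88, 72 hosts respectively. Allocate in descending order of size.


88 hosts -> /25 (126 usable): 192.168.193.0/25
72 hosts -> /25 (126 usable): 192.168.193.128/25
Allocation: 192.168.193.0/25 (88 hosts, 126 usable); 192.168.193.128/25 (72 hosts, 126 usable)


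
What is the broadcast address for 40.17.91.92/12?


Network: 40.16.0.0/12
Host bits = 20
Set all host bits to 1:
Broadcast: 40.31.255.255


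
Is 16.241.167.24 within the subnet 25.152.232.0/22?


Subnet network: 25.152.232.0
Test IP AND mask: 16.241.164.0
No, 16.241.167.24 is not in 25.152.232.0/22


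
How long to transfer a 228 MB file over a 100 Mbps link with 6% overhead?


Effective throughput = 100 * (1 - 6/100) = 94 Mbps
File size in Mb = 228 * 8 = 1824 Mb
Time = 1824 / 94
Time = 19.4043 seconds


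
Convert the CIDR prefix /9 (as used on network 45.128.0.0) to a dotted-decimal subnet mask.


/9 means 9 network bits, 23 host bits
Binary: 11111111100000000000000000000000
Mask: 255.128.0.0


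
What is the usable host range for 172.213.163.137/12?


Network: 172.208.0.0
Broadcast: 172.223.255.255
First usable = network + 1
Last usable = broadcast - 1
Range: 172.208.0.1 to 172.223.255.254


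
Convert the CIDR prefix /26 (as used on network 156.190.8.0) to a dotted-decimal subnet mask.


/26 means 26 network bits, 6 host bits
Binary: 11111111111111111111111111000000
Mask: 255.255.255.192


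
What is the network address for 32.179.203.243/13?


IP:   00100000.10110011.11001011.11110011
Mask: 11111111.11111000.00000000.00000000
AND operation:
Net:  00100000.10110000.00000000.00000000
Network: 32.176.0.0/13


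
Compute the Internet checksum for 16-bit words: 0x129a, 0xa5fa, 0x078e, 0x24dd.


Sum all words (with carry folding):
+ 0x129a = 0x129a
+ 0xa5fa = 0xb894
+ 0x078e = 0xc022
+ 0x24dd = 0xe4ff
One's complement: ~0xe4ff
Checksum = 0x1b00


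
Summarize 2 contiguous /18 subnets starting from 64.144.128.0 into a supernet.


Original prefix: /18
Number of subnets: 2 = 2^1
New prefix = 18 - 1 = 17
Supernet: 64.144.128.0/17


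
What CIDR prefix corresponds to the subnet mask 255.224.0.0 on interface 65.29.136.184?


Binary: 11111111.11100000.00000000.00000000
Count leading 1s
Prefix: /11


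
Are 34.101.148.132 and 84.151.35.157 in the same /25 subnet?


Mask: 255.255.255.128
34.101.148.132 AND mask = 34.101.148.128
84.151.35.157 AND mask = 84.151.35.128
No, different subnets (34.101.148.128 vs 84.151.35.128)


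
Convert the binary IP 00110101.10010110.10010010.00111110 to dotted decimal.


00110101 = 53
10010110 = 150
10010010 = 146
00111110 = 62
IP: 53.150.146.62


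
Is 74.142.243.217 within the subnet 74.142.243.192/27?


Subnet network: 74.142.243.192
Test IP AND mask: 74.142.243.192
Yes, 74.142.243.217 is in 74.142.243.192/27


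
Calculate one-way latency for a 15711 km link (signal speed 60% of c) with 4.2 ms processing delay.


Speed = 0.6 * 3e5 km/s = 180000 km/s
Propagation delay = 15711 / 180000 = 0.0873 s = 87.2833 ms
Processing delay = 4.2 ms
Total one-way latency = 91.4833 ms


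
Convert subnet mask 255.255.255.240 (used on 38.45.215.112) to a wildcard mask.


Subnet mask: 255.255.255.240
Wildcard = 255.255.255.255 - subnet mask
255 - 255 = 0
255 - 255 = 0
255 - 255 = 0
255 - 240 = 15
Wildcard: 0.0.0.15


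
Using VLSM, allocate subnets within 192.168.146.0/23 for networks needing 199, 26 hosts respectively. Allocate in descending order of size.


199 hosts -> /24 (254 usable): 192.168.146.0/24
26 hosts -> /27 (30 usable): 192.168.147.0/27
Allocation: 192.168.146.0/24 (199 hosts, 254 usable); 192.168.147.0/27 (26 hosts, 30 usable)


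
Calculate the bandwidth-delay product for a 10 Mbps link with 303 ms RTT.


BDP = bandwidth * RTT
= 10 Mbps * 303 ms
= 10 * 1e6 * 303 / 1000 bits
= 3030000 bits
= 378750 bytes
= 369.873 KB
BDP = 3030000 bits (378750 bytes)


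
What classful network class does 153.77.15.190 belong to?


First octet: 153
Binary: 10011001
10xxxxxx -> Class B (128-191)
Class B, default mask 255.255.0.0 (/16)


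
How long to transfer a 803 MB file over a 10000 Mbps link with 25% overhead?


Effective throughput = 10000 * (1 - 25/100) = 7500 Mbps
File size in Mb = 803 * 8 = 6424 Mb
Time = 6424 / 7500
Time = 0.8565 seconds


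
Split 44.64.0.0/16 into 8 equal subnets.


New prefix = 16 + 3 = 19
Each subnet has 8192 addresses
  44.64.0.0/19
  44.64.32.0/19
  44.64.64.0/19
  44.64.96.0/19
  44.64.128.0/19
  44.64.160.0/19
  44.64.192.0/19
  44.64.224.0/19
Subnets: 44.64.0.0/19, 44.64.32.0/19, 44.64.64.0/19, 44.64.96.0/19, 44.64.128.0/19, 44.64.160.0/19, 44.64.192.0/19, 44.64.224.0/19


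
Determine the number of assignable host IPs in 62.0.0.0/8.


Host bits = 32 - 8 = 24
Total addresses = 2^24 = 16777216
Usable = total - 2 (network and broadcast)
Usable hosts: 16777214


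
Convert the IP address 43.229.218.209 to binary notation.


43 = 00101011
229 = 11100101
218 = 11011010
209 = 11010001
Binary: 00101011.11100101.11011010.11010001


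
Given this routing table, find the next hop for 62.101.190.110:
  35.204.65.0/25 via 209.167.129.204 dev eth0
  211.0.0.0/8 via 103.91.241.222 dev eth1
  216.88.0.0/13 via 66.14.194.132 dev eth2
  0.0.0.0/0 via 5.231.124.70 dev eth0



Longest prefix match for 62.101.190.110:
  /25 35.204.65.0: no
  /8 211.0.0.0: no
  /13 216.88.0.0: no
  /0 0.0.0.0: MATCH
Selected: next-hop 5.231.124.70 via eth0 (matched /0)


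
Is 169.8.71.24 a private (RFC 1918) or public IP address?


RFC 1918 private ranges:
  10.0.0.0/8 (10.0.0.0 - 10.255.255.255)
  172.16.0.0/12 (172.16.0.0 - 172.31.255.255)
  192.168.0.0/16 (192.168.0.0 - 192.168.255.255)
Public (not in any RFC 1918 range)


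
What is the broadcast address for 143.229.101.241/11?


Network: 143.224.0.0/11
Host bits = 21
Set all host bits to 1:
Broadcast: 143.255.255.255


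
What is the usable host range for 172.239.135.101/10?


Network: 172.192.0.0
Broadcast: 172.255.255.255
First usable = network + 1
Last usable = broadcast - 1
Range: 172.192.0.1 to 172.255.255.254


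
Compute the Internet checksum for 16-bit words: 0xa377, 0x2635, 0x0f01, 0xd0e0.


Sum all words (with carry folding):
+ 0xa377 = 0xa377
+ 0x2635 = 0xc9ac
+ 0x0f01 = 0xd8ad
+ 0xd0e0 = 0xa98e
One's complement: ~0xa98e
Checksum = 0x5671


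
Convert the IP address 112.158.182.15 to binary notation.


112 = 01110000
158 = 10011110
182 = 10110110
15 = 00001111
Binary: 01110000.10011110.10110110.00001111


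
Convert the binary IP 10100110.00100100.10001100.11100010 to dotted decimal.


10100110 = 166
00100100 = 36
10001100 = 140
11100010 = 226
IP: 166.36.140.226


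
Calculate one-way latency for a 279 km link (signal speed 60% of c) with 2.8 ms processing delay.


Speed = 0.6 * 3e5 km/s = 180000 km/s
Propagation delay = 279 / 180000 = 0.0015 s = 1.55 ms
Processing delay = 2.8 ms
Total one-way latency = 4.35 ms


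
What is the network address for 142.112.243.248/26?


IP:   10001110.01110000.11110011.11111000
Mask: 11111111.11111111.11111111.11000000
AND operation:
Net:  10001110.01110000.11110011.11000000
Network: 142.112.243.192/26


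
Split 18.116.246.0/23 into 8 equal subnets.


New prefix = 23 + 3 = 26
Each subnet has 64 addresses
  18.116.246.0/26
  18.116.246.64/26
  18.116.246.128/26
  18.116.246.192/26
  18.116.247.0/26
  18.116.247.64/26
  18.116.247.128/26
  18.116.247.192/26
Subnets: 18.116.246.0/26, 18.116.246.64/26, 18.116.246.128/26, 18.116.246.192/26, 18.116.247.0/26, 18.116.247.64/26, 18.116.247.128/26, 18.116.247.192/26


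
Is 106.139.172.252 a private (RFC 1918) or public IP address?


RFC 1918 private ranges:
  10.0.0.0/8 (10.0.0.0 - 10.255.255.255)
  172.16.0.0/12 (172.16.0.0 - 172.31.255.255)
  192.168.0.0/16 (192.168.0.0 - 192.168.255.255)
Public (not in any RFC 1918 range)


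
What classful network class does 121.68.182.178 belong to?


First octet: 121
Binary: 01111001
0xxxxxxx -> Class A (1-126)
Class A, default mask 255.0.0.0 (/8)


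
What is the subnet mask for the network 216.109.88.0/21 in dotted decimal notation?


/21 means 21 network bits, 11 host bits
Binary: 11111111111111111111100000000000
Mask: 255.255.248.0


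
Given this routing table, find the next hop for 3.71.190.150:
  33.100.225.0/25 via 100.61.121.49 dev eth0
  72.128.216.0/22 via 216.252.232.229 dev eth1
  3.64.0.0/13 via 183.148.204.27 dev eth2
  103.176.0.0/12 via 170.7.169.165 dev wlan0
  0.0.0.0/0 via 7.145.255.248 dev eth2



Longest prefix match for 3.71.190.150:
  /25 33.100.225.0: no
  /22 72.128.216.0: no
  /13 3.64.0.0: MATCH
  /12 103.176.0.0: no
  /0 0.0.0.0: MATCH
Selected: next-hop 183.148.204.27 via eth2 (matched /13)


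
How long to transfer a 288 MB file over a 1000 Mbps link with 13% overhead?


Effective throughput = 1000 * (1 - 13/100) = 870 Mbps
File size in Mb = 288 * 8 = 2304 Mb
Time = 2304 / 870
Time = 2.6483 seconds


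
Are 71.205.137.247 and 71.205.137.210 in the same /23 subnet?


Mask: 255.255.254.0
71.205.137.247 AND mask = 71.205.136.0
71.205.137.210 AND mask = 71.205.136.0
Yes, same subnet (71.205.136.0)


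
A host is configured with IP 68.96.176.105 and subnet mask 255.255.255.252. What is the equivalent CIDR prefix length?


Binary: 11111111.11111111.11111111.11111100
Count leading 1s
Prefix: /30


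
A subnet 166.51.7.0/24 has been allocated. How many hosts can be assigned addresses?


Host bits = 32 - 24 = 8
Total addresses = 2^8 = 256
Usable = total - 2 (network and broadcast)
Usable hosts: 254


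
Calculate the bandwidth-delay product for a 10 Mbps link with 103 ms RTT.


BDP = bandwidth * RTT
= 10 Mbps * 103 ms
= 10 * 1e6 * 103 / 1000 bits
= 1030000 bits
= 128750 bytes
= 125.7324 KB
BDP = 1030000 bits (128750 bytes)


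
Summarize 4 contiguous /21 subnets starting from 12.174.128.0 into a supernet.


Original prefix: /21
Number of subnets: 4 = 2^2
New prefix = 21 - 2 = 19
Supernet: 12.174.128.0/19


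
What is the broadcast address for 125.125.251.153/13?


Network: 125.120.0.0/13
Host bits = 19
Set all host bits to 1:
Broadcast: 125.127.255.255


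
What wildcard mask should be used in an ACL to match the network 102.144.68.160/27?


Subnet mask: 255.255.255.224
Wildcard = 255.255.255.255 - subnet mask
255 - 255 = 0
255 - 255 = 0
255 - 255 = 0
255 - 224 = 31
Wildcard: 0.0.0.31


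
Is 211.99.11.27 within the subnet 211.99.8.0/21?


Subnet network: 211.99.8.0
Test IP AND mask: 211.99.8.0
Yes, 211.99.11.27 is in 211.99.8.0/21


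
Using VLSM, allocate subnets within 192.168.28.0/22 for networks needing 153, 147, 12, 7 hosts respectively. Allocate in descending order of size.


153 hosts -> /24 (254 usable): 192.168.28.0/24
147 hosts -> /24 (254 usable): 192.168.29.0/24
12 hosts -> /28 (14 usable): 192.168.30.0/28
7 hosts -> /28 (14 usable): 192.168.30.16/28
Allocation: 192.168.28.0/24 (153 hosts, 254 usable); 192.168.29.0/24 (147 hosts, 254 usable); 192.168.30.0/28 (12 hosts, 14 usable); 192.168.30.16/28 (7 hosts, 14 usable)


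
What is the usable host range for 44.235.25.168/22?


Network: 44.235.24.0
Broadcast: 44.235.27.255
First usable = network + 1
Last usable = broadcast - 1
Range: 44.235.24.1 to 44.235.27.254


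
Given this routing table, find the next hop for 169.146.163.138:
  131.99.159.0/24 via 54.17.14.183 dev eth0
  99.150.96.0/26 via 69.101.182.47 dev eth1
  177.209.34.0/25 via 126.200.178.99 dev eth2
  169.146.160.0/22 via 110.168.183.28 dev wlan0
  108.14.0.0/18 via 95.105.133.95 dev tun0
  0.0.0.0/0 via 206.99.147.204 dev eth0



Longest prefix match for 169.146.163.138:
  /24 131.99.159.0: no
  /26 99.150.96.0: no
  /25 177.209.34.0: no
  /22 169.146.160.0: MATCH
  /18 108.14.0.0: no
  /0 0.0.0.0: MATCH
Selected: next-hop 110.168.183.28 via wlan0 (matched /22)


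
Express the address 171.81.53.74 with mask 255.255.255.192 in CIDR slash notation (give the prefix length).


Binary: 11111111.11111111.11111111.11000000
Count leading 1s
Prefix: /26


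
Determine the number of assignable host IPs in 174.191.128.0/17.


Host bits = 32 - 17 = 15
Total addresses = 2^15 = 32768
Usable = total - 2 (network and broadcast)
Usable hosts: 32766


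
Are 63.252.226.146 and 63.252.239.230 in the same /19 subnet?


Mask: 255.255.224.0
63.252.226.146 AND mask = 63.252.224.0
63.252.239.230 AND mask = 63.252.224.0
Yes, same subnet (63.252.224.0)


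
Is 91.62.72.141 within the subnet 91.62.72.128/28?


Subnet network: 91.62.72.128
Test IP AND mask: 91.62.72.128
Yes, 91.62.72.141 is in 91.62.72.128/28


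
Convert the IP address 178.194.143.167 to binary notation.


178 = 10110010
194 = 11000010
143 = 10001111
167 = 10100111
Binary: 10110010.11000010.10001111.10100111


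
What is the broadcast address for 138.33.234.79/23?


Network: 138.33.234.0/23
Host bits = 9
Set all host bits to 1:
Broadcast: 138.33.235.255


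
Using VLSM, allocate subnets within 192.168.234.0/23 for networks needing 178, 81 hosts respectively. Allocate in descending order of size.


178 hosts -> /24 (254 usable): 192.168.234.0/24
81 hosts -> /25 (126 usable): 192.168.235.0/25
Allocation: 192.168.234.0/24 (178 hosts, 254 usable); 192.168.235.0/25 (81 hosts, 126 usable)


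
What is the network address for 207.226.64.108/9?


IP:   11001111.11100010.01000000.01101100
Mask: 11111111.10000000.00000000.00000000
AND operation:
Net:  11001111.10000000.00000000.00000000
Network: 207.128.0.0/9


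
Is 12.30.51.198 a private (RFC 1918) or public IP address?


RFC 1918 private ranges:
  10.0.0.0/8 (10.0.0.0 - 10.255.255.255)
  172.16.0.0/12 (172.16.0.0 - 172.31.255.255)
  192.168.0.0/16 (192.168.0.0 - 192.168.255.255)
Public (not in any RFC 1918 range)


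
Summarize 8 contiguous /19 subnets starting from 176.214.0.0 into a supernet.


Original prefix: /19
Number of subnets: 8 = 2^3
New prefix = 19 - 3 = 16
Supernet: 176.214.0.0/16


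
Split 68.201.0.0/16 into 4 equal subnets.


New prefix = 16 + 2 = 18
Each subnet has 16384 addresses
  68.201.0.0/18
  68.201.64.0/18
  68.201.128.0/18
  68.201.192.0/18
Subnets: 68.201.0.0/18, 68.201.64.0/18, 68.201.128.0/18, 68.201.192.0/18


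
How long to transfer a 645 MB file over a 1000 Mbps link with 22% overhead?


Effective throughput = 1000 * (1 - 22/100) = 780 Mbps
File size in Mb = 645 * 8 = 5160 Mb
Time = 5160 / 780
Time = 6.6154 seconds


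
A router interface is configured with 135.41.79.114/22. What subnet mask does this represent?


/22 means 22 network bits, 10 host bits
Binary: 11111111111111111111110000000000
Mask: 255.255.252.0


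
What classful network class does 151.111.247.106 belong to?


First octet: 151
Binary: 10010111
10xxxxxx -> Class B (128-191)
Class B, default mask 255.255.0.0 (/16)


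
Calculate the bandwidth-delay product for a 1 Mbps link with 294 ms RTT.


BDP = bandwidth * RTT
= 1 Mbps * 294 ms
= 1 * 1e6 * 294 / 1000 bits
= 294000 bits
= 36750 bytes
= 35.8887 KB
BDP = 294000 bits (36750 bytes)


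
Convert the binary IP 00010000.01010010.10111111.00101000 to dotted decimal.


00010000 = 16
01010010 = 82
10111111 = 191
00101000 = 40
IP: 16.82.191.40


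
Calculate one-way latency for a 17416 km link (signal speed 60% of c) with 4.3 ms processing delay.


Speed = 0.6 * 3e5 km/s = 180000 km/s
Propagation delay = 17416 / 180000 = 0.0968 s = 96.7556 ms
Processing delay = 4.3 ms
Total one-way latency = 101.0556 ms


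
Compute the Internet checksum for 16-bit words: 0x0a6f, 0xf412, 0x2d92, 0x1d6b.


Sum all words (with carry folding):
+ 0x0a6f = 0x0a6f
+ 0xf412 = 0xfe81
+ 0x2d92 = 0x2c14
+ 0x1d6b = 0x497f
One's complement: ~0x497f
Checksum = 0xb680


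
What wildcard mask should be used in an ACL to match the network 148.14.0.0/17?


Subnet mask: 255.255.128.0
Wildcard = 255.255.255.255 - subnet mask
255 - 255 = 0
255 - 255 = 0
255 - 128 = 127
255 - 0 = 255
Wildcard: 0.0.127.255


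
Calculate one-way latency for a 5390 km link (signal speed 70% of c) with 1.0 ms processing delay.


Speed = 0.7 * 3e5 km/s = 210000 km/s
Propagation delay = 5390 / 210000 = 0.0257 s = 25.6667 ms
Processing delay = 1.0 ms
Total one-way latency = 26.6667 ms


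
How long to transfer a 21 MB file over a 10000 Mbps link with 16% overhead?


Effective throughput = 10000 * (1 - 16/100) = 8400 Mbps
File size in Mb = 21 * 8 = 168 Mb
Time = 168 / 8400
Time = 0.02 seconds


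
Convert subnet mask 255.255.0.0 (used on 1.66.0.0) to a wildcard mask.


Subnet mask: 255.255.0.0
Wildcard = 255.255.255.255 - subnet mask
255 - 255 = 0
255 - 255 = 0
255 - 0 = 255
255 - 0 = 255
Wildcard: 0.0.255.255


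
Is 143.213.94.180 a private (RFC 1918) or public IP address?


RFC 1918 private ranges:
  10.0.0.0/8 (10.0.0.0 - 10.255.255.255)
  172.16.0.0/12 (172.16.0.0 - 172.31.255.255)
  192.168.0.0/16 (192.168.0.0 - 192.168.255.255)
Public (not in any RFC 1918 range)


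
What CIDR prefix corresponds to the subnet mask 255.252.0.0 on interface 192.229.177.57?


Binary: 11111111.11111100.00000000.00000000
Count leading 1s
Prefix: /14


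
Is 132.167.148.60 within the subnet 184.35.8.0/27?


Subnet network: 184.35.8.0
Test IP AND mask: 132.167.148.32
No, 132.167.148.60 is not in 184.35.8.0/27


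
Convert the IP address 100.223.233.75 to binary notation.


100 = 01100100
223 = 11011111
233 = 11101001
75 = 01001011
Binary: 01100100.11011111.11101001.01001011


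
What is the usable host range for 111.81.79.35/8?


Network: 111.0.0.0
Broadcast: 111.255.255.255
First usable = network + 1
Last usable = broadcast - 1
Range: 111.0.0.1 to 111.255.255.254


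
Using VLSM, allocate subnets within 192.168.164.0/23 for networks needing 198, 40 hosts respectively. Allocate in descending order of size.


198 hosts -> /24 (254 usable): 192.168.164.0/24
40 hosts -> /26 (62 usable): 192.168.165.0/26
Allocation: 192.168.164.0/24 (198 hosts, 254 usable); 192.168.165.0/26 (40 hosts, 62 usable)


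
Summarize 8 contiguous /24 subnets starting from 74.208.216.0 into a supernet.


Original prefix: /24
Number of subnets: 8 = 2^3
New prefix = 24 - 3 = 21
Supernet: 74.208.216.0/21


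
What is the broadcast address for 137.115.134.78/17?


Network: 137.115.128.0/17
Host bits = 15
Set all host bits to 1:
Broadcast: 137.115.255.255


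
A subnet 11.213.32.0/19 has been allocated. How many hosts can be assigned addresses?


Host bits = 32 - 19 = 13
Total addresses = 2^13 = 8192
Usable = total - 2 (network and broadcast)
Usable hosts: 8190


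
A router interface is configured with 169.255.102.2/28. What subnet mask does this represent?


/28 means 28 network bits, 4 host bits
Binary: 11111111111111111111111111110000
Mask: 255.255.255.240


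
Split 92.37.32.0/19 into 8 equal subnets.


New prefix = 19 + 3 = 22
Each subnet has 1024 addresses
  92.37.32.0/22
  92.37.36.0/22
  92.37.40.0/22
  92.37.44.0/22
  92.37.48.0/22
  92.37.52.0/22
  92.37.56.0/22
  92.37.60.0/22
Subnets: 92.37.32.0/22, 92.37.36.0/22, 92.37.40.0/22, 92.37.44.0/22, 92.37.48.0/22, 92.37.52.0/22, 92.37.56.0/22, 92.37.60.0/22


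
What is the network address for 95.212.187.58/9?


IP:   01011111.11010100.10111011.00111010
Mask: 11111111.10000000.00000000.00000000
AND operation:
Net:  01011111.10000000.00000000.00000000
Network: 95.128.0.0/9


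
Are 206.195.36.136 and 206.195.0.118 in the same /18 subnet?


Mask: 255.255.192.0
206.195.36.136 AND mask = 206.195.0.0
206.195.0.118 AND mask = 206.195.0.0
Yes, same subnet (206.195.0.0)


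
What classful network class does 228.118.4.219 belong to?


First octet: 228
Binary: 11100100
1110xxxx -> Class D (224-239)
Class D (multicast), default mask N/A


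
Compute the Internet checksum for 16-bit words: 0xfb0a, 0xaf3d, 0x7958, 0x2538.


Sum all words (with carry folding):
+ 0xfb0a = 0xfb0a
+ 0xaf3d = 0xaa48
+ 0x7958 = 0x23a1
+ 0x2538 = 0x48d9
One's complement: ~0x48d9
Checksum = 0xb726


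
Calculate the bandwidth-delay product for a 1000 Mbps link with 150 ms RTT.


BDP = bandwidth * RTT
= 1000 Mbps * 150 ms
= 1000 * 1e6 * 150 / 1000 bits
= 150000000 bits
= 18750000 bytes
= 18310.5469 KB
BDP = 150000000 bits (18750000 bytes)


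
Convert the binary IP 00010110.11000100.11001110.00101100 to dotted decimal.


00010110 = 22
11000100 = 196
11001110 = 206
00101100 = 44
IP: 22.196.206.44


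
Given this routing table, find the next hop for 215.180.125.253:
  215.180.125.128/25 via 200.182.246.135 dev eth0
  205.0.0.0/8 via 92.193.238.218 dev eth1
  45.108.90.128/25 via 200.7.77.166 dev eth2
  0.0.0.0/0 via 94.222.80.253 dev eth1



Longest prefix match for 215.180.125.253:
  /25 215.180.125.128: MATCH
  /8 205.0.0.0: no
  /25 45.108.90.128: no
  /0 0.0.0.0: MATCH
Selected: next-hop 200.182.246.135 via eth0 (matched /25)


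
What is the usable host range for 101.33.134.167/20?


Network: 101.33.128.0
Broadcast: 101.33.143.255
First usable = network + 1
Last usable = broadcast - 1
Range: 101.33.128.1 to 101.33.143.254


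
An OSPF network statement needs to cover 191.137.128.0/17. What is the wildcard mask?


Subnet mask: 255.255.128.0
Wildcard = 255.255.255.255 - subnet mask
255 - 255 = 0
255 - 255 = 0
255 - 128 = 127
255 - 0 = 255
Wildcard: 0.0.127.255


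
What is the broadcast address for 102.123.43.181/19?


Network: 102.123.32.0/19
Host bits = 13
Set all host bits to 1:
Broadcast: 102.123.63.255


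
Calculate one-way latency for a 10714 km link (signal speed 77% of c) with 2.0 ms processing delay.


Speed = 0.77 * 3e5 km/s = 231000 km/s
Propagation delay = 10714 / 231000 = 0.0464 s = 46.381 ms
Processing delay = 2.0 ms
Total one-way latency = 48.381 ms


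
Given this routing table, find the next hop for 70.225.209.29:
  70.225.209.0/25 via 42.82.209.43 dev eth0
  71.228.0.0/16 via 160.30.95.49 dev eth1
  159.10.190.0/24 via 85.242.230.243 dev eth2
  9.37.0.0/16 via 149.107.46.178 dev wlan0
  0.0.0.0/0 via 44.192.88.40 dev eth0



Longest prefix match for 70.225.209.29:
  /25 70.225.209.0: MATCH
  /16 71.228.0.0: no
  /24 159.10.190.0: no
  /16 9.37.0.0: no
  /0 0.0.0.0: MATCH
Selected: next-hop 42.82.209.43 via eth0 (matched /25)


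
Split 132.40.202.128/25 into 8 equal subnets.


New prefix = 25 + 3 = 28
Each subnet has 16 addresses
  132.40.202.128/28
  132.40.202.144/28
  132.40.202.160/28
  132.40.202.176/28
  132.40.202.192/28
  132.40.202.208/28
  132.40.202.224/28
  132.40.202.240/28
Subnets: 132.40.202.128/28, 132.40.202.144/28, 132.40.202.160/28, 132.40.202.176/28, 132.40.202.192/28, 132.40.202.208/28, 132.40.202.224/28, 132.40.202.240/28


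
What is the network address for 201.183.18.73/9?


IP:   11001001.10110111.00010010.01001001
Mask: 11111111.10000000.00000000.00000000
AND operation:
Net:  11001001.10000000.00000000.00000000
Network: 201.128.0.0/9


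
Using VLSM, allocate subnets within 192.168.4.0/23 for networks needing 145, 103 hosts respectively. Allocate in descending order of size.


145 hosts -> /24 (254 usable): 192.168.4.0/24
103 hosts -> /25 (126 usable): 192.168.5.0/25
Allocation: 192.168.4.0/24 (145 hosts, 254 usable); 192.168.5.0/25 (103 hosts, 126 usable)


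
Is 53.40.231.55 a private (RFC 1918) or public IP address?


RFC 1918 private ranges:
  10.0.0.0/8 (10.0.0.0 - 10.255.255.255)
  172.16.0.0/12 (172.16.0.0 - 172.31.255.255)
  192.168.0.0/16 (192.168.0.0 - 192.168.255.255)
Public (not in any RFC 1918 range)


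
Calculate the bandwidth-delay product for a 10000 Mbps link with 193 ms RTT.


BDP = bandwidth * RTT
= 10000 Mbps * 193 ms
= 10000 * 1e6 * 193 / 1000 bits
= 1930000000 bits
= 241250000 bytes
= 235595.7031 KB
BDP = 1930000000 bits (241250000 bytes)


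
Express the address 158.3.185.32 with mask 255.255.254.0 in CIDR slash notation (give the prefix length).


Binary: 11111111.11111111.11111110.00000000
Count leading 1s
Prefix: /23


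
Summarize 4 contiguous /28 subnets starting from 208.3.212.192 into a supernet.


Original prefix: /28
Number of subnets: 4 = 2^2
New prefix = 28 - 2 = 26
Supernet: 208.3.212.192/26


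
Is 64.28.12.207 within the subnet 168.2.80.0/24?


Subnet network: 168.2.80.0
Test IP AND mask: 64.28.12.0
No, 64.28.12.207 is not in 168.2.80.0/24


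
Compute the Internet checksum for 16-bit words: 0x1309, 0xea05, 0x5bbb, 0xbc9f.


Sum all words (with carry folding):
+ 0x1309 = 0x1309
+ 0xea05 = 0xfd0e
+ 0x5bbb = 0x58ca
+ 0xbc9f = 0x156a
One's complement: ~0x156a
Checksum = 0xea95


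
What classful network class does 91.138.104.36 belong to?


First octet: 91
Binary: 01011011
0xxxxxxx -> Class A (1-126)
Class A, default mask 255.0.0.0 (/8)


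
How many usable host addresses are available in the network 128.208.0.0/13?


Host bits = 32 - 13 = 19
Total addresses = 2^19 = 524288
Usable = total - 2 (network and broadcast)
Usable hosts: 524286


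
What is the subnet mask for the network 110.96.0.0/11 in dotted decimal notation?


/11 means 11 network bits, 21 host bits
Binary: 11111111111000000000000000000000
Mask: 255.224.0.0


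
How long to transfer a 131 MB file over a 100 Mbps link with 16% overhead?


Effective throughput = 100 * (1 - 16/100) = 84 Mbps
File size in Mb = 131 * 8 = 1048 Mb
Time = 1048 / 84
Time = 12.4762 seconds


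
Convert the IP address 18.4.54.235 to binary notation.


18 = 00010010
4 = 00000100
54 = 00110110
235 = 11101011
Binary: 00010010.00000100.00110110.11101011


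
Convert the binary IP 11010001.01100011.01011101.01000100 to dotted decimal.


11010001 = 209
01100011 = 99
01011101 = 93
01000100 = 68
IP: 209.99.93.68


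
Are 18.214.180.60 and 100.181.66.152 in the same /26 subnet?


Mask: 255.255.255.192
18.214.180.60 AND mask = 18.214.180.0
100.181.66.152 AND mask = 100.181.66.128
No, different subnets (18.214.180.0 vs 100.181.66.128)


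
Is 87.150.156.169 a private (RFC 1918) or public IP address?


RFC 1918 private ranges:
  10.0.0.0/8 (10.0.0.0 - 10.255.255.255)
  172.16.0.0/12 (172.16.0.0 - 172.31.255.255)
  192.168.0.0/16 (192.168.0.0 - 192.168.255.255)
Public (not in any RFC 1918 range)


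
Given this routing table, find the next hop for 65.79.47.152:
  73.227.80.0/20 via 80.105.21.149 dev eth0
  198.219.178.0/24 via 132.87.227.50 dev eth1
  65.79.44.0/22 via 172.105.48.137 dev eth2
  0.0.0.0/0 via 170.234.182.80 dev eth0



Longest prefix match for 65.79.47.152:
  /20 73.227.80.0: no
  /24 198.219.178.0: no
  /22 65.79.44.0: MATCH
  /0 0.0.0.0: MATCH
Selected: next-hop 172.105.48.137 via eth2 (matched /22)


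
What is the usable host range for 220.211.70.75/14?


Network: 220.208.0.0
Broadcast: 220.211.255.255
First usable = network + 1
Last usable = broadcast - 1
Range: 220.208.0.1 to 220.211.255.254


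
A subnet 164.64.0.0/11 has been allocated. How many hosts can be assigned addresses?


Host bits = 32 - 11 = 21
Total addresses = 2^21 = 2097152
Usable = total - 2 (network and broadcast)
Usable hosts: 2097150


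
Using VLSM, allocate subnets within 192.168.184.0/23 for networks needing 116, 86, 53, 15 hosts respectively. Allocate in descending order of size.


116 hosts -> /25 (126 usable): 192.168.184.0/25
86 hosts -> /25 (126 usable): 192.168.184.128/25
53 hosts -> /26 (62 usable): 192.168.185.0/26
15 hosts -> /27 (30 usable): 192.168.185.64/27
Allocation: 192.168.184.0/25 (116 hosts, 126 usable); 192.168.184.128/25 (86 hosts, 126 usable); 192.168.185.0/26 (53 hosts, 62 usable); 192.168.185.64/27 (15 hosts, 30 usable)


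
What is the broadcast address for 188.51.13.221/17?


Network: 188.51.0.0/17
Host bits = 15
Set all host bits to 1:
Broadcast: 188.51.127.255


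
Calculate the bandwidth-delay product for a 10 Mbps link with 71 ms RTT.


BDP = bandwidth * RTT
= 10 Mbps * 71 ms
= 10 * 1e6 * 71 / 1000 bits
= 710000 bits
= 88750 bytes
= 86.6699 KB
BDP = 710000 bits (88750 bytes)


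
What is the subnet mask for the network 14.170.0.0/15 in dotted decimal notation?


/15 means 15 network bits, 17 host bits
Binary: 11111111111111100000000000000000
Mask: 255.254.0.0


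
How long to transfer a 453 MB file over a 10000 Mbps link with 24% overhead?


Effective throughput = 10000 * (1 - 24/100) = 7600 Mbps
File size in Mb = 453 * 8 = 3624 Mb
Time = 3624 / 7600
Time = 0.4768 seconds


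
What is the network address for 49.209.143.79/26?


IP:   00110001.11010001.10001111.01001111
Mask: 11111111.11111111.11111111.11000000
AND operation:
Net:  00110001.11010001.10001111.01000000
Network: 49.209.143.64/26


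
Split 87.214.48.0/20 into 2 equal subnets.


New prefix = 20 + 1 = 21
Each subnet has 2048 addresses
  87.214.48.0/21
  87.214.56.0/21
Subnets: 87.214.48.0/21, 87.214.56.0/21


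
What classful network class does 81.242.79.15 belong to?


First octet: 81
Binary: 01010001
0xxxxxxx -> Class A (1-126)
Class A, default mask 255.0.0.0 (/8)


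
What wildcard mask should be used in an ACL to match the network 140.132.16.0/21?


Subnet mask: 255.255.248.0
Wildcard = 255.255.255.255 - subnet mask
255 - 255 = 0
255 - 255 = 0
255 - 248 = 7
255 - 0 = 255
Wildcard: 0.0.7.255


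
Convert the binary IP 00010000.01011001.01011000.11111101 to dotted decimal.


00010000 = 16
01011001 = 89
01011000 = 88
11111101 = 253
IP: 16.89.88.253


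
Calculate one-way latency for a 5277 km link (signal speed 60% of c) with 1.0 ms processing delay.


Speed = 0.6 * 3e5 km/s = 180000 km/s
Propagation delay = 5277 / 180000 = 0.0293 s = 29.3167 ms
Processing delay = 1.0 ms
Total one-way latency = 30.3167 ms


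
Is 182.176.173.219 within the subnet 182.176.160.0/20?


Subnet network: 182.176.160.0
Test IP AND mask: 182.176.160.0
Yes, 182.176.173.219 is in 182.176.160.0/20


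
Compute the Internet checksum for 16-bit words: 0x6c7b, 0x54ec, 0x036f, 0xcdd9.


Sum all words (with carry folding):
+ 0x6c7b = 0x6c7b
+ 0x54ec = 0xc167
+ 0x036f = 0xc4d6
+ 0xcdd9 = 0x92b0
One's complement: ~0x92b0
Checksum = 0x6d4f


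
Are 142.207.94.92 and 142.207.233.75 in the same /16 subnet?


Mask: 255.255.0.0
142.207.94.92 AND mask = 142.207.0.0
142.207.233.75 AND mask = 142.207.0.0
Yes, same subnet (142.207.0.0)


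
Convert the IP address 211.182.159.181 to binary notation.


211 = 11010011
182 = 10110110
159 = 10011111
181 = 10110101
Binary: 11010011.10110110.10011111.10110101


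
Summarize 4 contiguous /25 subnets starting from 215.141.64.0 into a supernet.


Original prefix: /25
Number of subnets: 4 = 2^2
New prefix = 25 - 2 = 23
Supernet: 215.141.64.0/23


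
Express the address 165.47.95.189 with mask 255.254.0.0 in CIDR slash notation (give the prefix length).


Binary: 11111111.11111110.00000000.00000000
Count leading 1s
Prefix: /15


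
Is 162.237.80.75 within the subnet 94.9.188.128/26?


Subnet network: 94.9.188.128
Test IP AND mask: 162.237.80.64
No, 162.237.80.75 is not in 94.9.188.128/26


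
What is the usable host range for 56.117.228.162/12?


Network: 56.112.0.0
Broadcast: 56.127.255.255
First usable = network + 1
Last usable = broadcast - 1
Range: 56.112.0.1 to 56.127.255.254
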